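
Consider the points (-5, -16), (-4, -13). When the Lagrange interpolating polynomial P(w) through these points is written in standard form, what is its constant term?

-1

Build the Lagrange basis polynomials:
L_0(w) = (w + 4) / [-1] = -w - 4
L_1(w) = (w + 5) / [1] = w + 5
P(w) = (-16)·L_0 + (-13)·L_1
Only the constant term is needed; take it from each L_i and combine:
(-16)·(-4) + (-13)·(5) = -1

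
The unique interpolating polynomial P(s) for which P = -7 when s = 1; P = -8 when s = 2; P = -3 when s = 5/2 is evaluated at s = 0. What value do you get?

L_0(0) = (-2)·(-5/2)/[(-1)·(-3/2)] = 10/3
L_1(0) = (-1)·(-5/2)/[(1)·(-1/2)] = -5
L_2(0) = (-1)·(-2)/[(3/2)·(1/2)] = 8/3
Sum: (-7)·(10/3) + (-8)·(-5) + (-3)·(8/3) = 26/3

26/3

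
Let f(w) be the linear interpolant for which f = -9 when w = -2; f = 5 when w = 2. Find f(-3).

Evaluate each Lagrange basis at w = -3:
L_0(-3) = (-5)/[(-4)] = 5/4
L_1(-3) = (-1)/[(4)] = -1/4
Sum: (-9)·(5/4) + 5·(-1/4) = -25/2

-25/2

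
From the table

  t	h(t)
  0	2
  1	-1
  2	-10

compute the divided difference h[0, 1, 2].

h[0,1] = (-1 - 2) / (1 - 0) = -3
h[1,2] = (-10 - (-1)) / (2 - 1) = -9
h[0,1,2] = (-9 - (-3)) / (2 - 0) = -3

-3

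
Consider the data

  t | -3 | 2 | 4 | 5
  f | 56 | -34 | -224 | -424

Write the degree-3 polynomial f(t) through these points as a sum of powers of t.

f(t) = -3t^3 - 2t^2 + t - 4

L_0(t) = (t - 2)(t - 4)(t - 5) / [-280] = -(1/280)t^3 + (11/280)t^2 - (19/140)t + 1/7
L_1(t) = (t + 3)(t - 4)(t - 5) / [30] = (1/30)t^3 - (1/5)t^2 - (7/30)t + 2
L_2(t) = (t + 3)(t - 2)(t - 5) / [-14] = -(1/14)t^3 + (2/7)t^2 + (11/14)t - 15/7
L_3(t) = (t + 3)(t - 2)(t - 4) / [24] = (1/24)t^3 - (1/8)t^2 - (5/12)t + 1
f(t) = 56·L_0 + (-34)·L_1 + (-224)·L_2 + (-424)·L_3
  56·L_0(t) = -(1/5)t^3 + (11/5)t^2 - (38/5)t + 8
  (-34)·L_1(t) = -(17/15)t^3 + (34/5)t^2 + (119/15)t - 68
  (-224)·L_2(t) = 16t^3 - 64t^2 - 176t + 480
  (-424)·L_3(t) = -(53/3)t^3 + 53t^2 + (530/3)t - 424
Adding term by term: -3t^3 - 2t^2 + t - 4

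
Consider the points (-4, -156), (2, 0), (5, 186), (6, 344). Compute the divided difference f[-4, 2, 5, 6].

f[-4,2] = (0 - (-156)) / (2 - (-4)) = 26
f[2,5] = (186 - 0) / (5 - 2) = 62
f[5,6] = (344 - 186) / (6 - 5) = 158
f[-4,2,5] = (62 - 26) / (5 - (-4)) = 4
f[2,5,6] = (158 - 62) / (6 - 2) = 24
f[-4,2,5,6] = (24 - 4) / (6 - (-4)) = 2

2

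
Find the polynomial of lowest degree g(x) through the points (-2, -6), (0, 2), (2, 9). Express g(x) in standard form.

Build the Lagrange basis polynomials:
L_0(x) = x(x - 2) / [8] = (1/8)x^2 - (1/4)x
L_1(x) = (x + 2)(x - 2) / [-4] = -(1/4)x^2 + 1
L_2(x) = (x + 2)x / [8] = (1/8)x^2 + (1/4)x
g(x) = (-6)·L_0 + 2·L_1 + 9·L_2
  (-6)·L_0(x) = -(3/4)x^2 + (3/2)x
  2·L_1(x) = -(1/2)x^2 + 2
  9·L_2(x) = (9/8)x^2 + (9/4)x
Adding term by term: -(1/8)x^2 + (15/4)x + 2

g(x) = -(1/8)x^2 + (15/4)x + 2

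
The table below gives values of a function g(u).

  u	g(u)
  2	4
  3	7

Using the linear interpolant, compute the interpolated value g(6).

Evaluate each Lagrange basis at u = 6:
L_0(6) = (3)/[(-1)] = -3
L_1(6) = (4)/[(1)] = 4
Sum: 4·(-3) + 7·(4) = 16

16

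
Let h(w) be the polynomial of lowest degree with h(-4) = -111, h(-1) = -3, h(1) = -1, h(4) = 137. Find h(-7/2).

L_0(-7/2) = (-5/2)·(-9/2)·(-15/2)/[(-3)·(-5)·(-8)] = 45/64
L_1(-7/2) = (1/2)·(-9/2)·(-15/2)/[(3)·(-2)·(-5)] = 9/16
L_2(-7/2) = (1/2)·(-5/2)·(-15/2)/[(5)·(2)·(-3)] = -5/16
L_3(-7/2) = (1/2)·(-5/2)·(-9/2)/[(8)·(5)·(3)] = 3/64
Sum: (-111)·(45/64) + (-3)·(9/16) + (-1)·(-5/16) + 137·(3/64) = -73

-73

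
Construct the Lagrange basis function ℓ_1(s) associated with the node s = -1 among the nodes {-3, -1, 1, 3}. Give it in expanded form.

ℓ_1(s) = (1/16)s^3 - (1/16)s^2 - (9/16)s + 9/16

ℓ_1(s) = (s + 3)(s - 1)(s - 3) / [(2)·(-2)·(-4)]
       = (s^3 - s^2 - 9s + 9) / (16)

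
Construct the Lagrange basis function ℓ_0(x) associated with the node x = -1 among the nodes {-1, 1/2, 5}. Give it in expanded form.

ℓ_0(x) = (1/9)x^2 - (11/18)x + 5/18

ℓ_0(x) = (x - 1/2)(x - 5) / [(-3/2)·(-6)]
       = (x^2 - (11/2)x + 5/2) / (9)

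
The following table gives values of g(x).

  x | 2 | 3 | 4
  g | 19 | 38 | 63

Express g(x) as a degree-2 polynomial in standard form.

Newton's divided differences:
g[2,3] = (38 - 19) / (3 - 2) = 19
g[3,4] = (63 - 38) / (4 - 3) = 25
g[2,3,4] = (25 - 19) / (4 - 2) = 3
g(x) = 19 + 19·(x - 2) + 3·(x - 2)(x - 3)
Expanding: g(x) = 3x^2 + 4x - 1

g(x) = 3x^2 + 4x - 1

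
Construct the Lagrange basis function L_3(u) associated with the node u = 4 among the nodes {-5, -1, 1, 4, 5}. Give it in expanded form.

L_3(u) = (u + 5)(u + 1)(u - 1)(u - 5) / [(9)·(5)·(3)·(-1)]
       = (u^4 - 26u^2 + 25) / (-135)

L_3(u) = -(1/135)u^4 + (26/135)u^2 - 5/27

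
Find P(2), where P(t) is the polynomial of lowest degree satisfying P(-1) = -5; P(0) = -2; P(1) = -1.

-2

Using Newton's divided-difference form:
P[-1,0] = (-2 - (-5)) / (0 - (-1)) = 3
P[0,1] = (-1 - (-2)) / (1 - 0) = 1
P[-1,0,1] = (1 - 3) / (1 - (-1)) = -1
P(2) = -5 + 3·(3) + (-1)·(3)·(2) = -2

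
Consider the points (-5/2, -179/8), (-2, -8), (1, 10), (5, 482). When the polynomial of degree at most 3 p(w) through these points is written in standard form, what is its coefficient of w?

Build the Lagrange basis polynomials:
L_0(w) = (w + 2)(w - 1)(w - 5) / [-105/8] = -(8/105)w^3 + (32/105)w^2 + (8/15)w - 16/21
L_1(w) = (w + 5/2)(w - 1)(w - 5) / [21/2] = (2/21)w^3 - (1/3)w^2 - (20/21)w + 25/21
L_2(w) = (w + 5/2)(w + 2)(w - 5) / [-42] = -(1/42)w^3 + (1/84)w^2 + (5/12)w + 25/42
L_3(w) = (w + 5/2)(w + 2)(w - 1) / [210] = (1/210)w^3 + (1/60)w^2 + (1/420)w - 1/42
p(w) = (-179/8)·L_0 + (-8)·L_1 + 10·L_2 + 482·L_3
Only the coefficient of w is needed; take it from each L_i and combine:
(-179/8)·(8/15) + (-8)·(-20/21) + 10·(5/12) + 482·(1/420) = 1

1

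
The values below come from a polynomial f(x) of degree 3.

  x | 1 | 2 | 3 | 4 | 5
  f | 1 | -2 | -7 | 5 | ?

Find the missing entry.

53

The 4 known values determine f uniquely (degree ≤ 3).
L_0(5) = (3)·(2)·(1)/[(-1)·(-2)·(-3)] = -1
L_1(5) = (4)·(2)·(1)/[(1)·(-1)·(-2)] = 4
L_2(5) = (4)·(3)·(1)/[(2)·(1)·(-1)] = -6
L_3(5) = (4)·(3)·(2)/[(3)·(2)·(1)] = 4
Sum: 1·(-1) + (-2)·(4) + (-7)·(-6) + 5·(4) = 53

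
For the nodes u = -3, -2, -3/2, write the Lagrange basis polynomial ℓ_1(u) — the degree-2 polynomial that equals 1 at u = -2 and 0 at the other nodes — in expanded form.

ℓ_1(u) = (u + 3)(u + 3/2) / [(1)·(-1/2)]
       = (u^2 + (9/2)u + 9/2) / (-1/2)

ℓ_1(u) = -2u^2 - 9u - 9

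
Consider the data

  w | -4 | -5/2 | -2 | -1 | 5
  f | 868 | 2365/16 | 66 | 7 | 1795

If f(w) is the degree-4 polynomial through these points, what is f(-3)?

291

Evaluate each Lagrange basis at w = -3:
L_0(-3) = (-1/2)·(-1)·(-2)·(-8)/[(-3/2)·(-2)·(-3)·(-9)] = 8/81
L_1(-3) = (1)·(-1)·(-2)·(-8)/[(3/2)·(-1/2)·(-3/2)·(-15/2)] = 256/135
L_2(-3) = (1)·(-1/2)·(-2)·(-8)/[(2)·(1/2)·(-1)·(-7)] = -8/7
L_3(-3) = (1)·(-1/2)·(-1)·(-8)/[(3)·(3/2)·(1)·(-6)] = 4/27
L_4(-3) = (1)·(-1/2)·(-1)·(-2)/[(9)·(15/2)·(7)·(6)] = -1/2835
Sum: 868·(8/81) + 2365/16·(256/135) + 66·(-8/7) + 7·(4/27) + 1795·(-1/2835) = 291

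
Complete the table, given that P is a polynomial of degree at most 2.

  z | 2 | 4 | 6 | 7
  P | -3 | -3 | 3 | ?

The 3 known values determine P uniquely (degree ≤ 2).
Evaluate each Lagrange basis at z = 7:
L_0(7) = (3)·(1)/[(-2)·(-4)] = 3/8
L_1(7) = (5)·(1)/[(2)·(-2)] = -5/4
L_2(7) = (5)·(3)/[(4)·(2)] = 15/8
Sum: (-3)·(3/8) + (-3)·(-5/4) + 3·(15/8) = 33/4

33/4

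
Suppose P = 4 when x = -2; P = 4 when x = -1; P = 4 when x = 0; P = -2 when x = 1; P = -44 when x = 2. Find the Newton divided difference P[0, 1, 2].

-18

P[0,1] = (-2 - 4) / (1 - 0) = -6
P[1,2] = (-44 - (-2)) / (2 - 1) = -42
P[0,1,2] = (-42 - (-6)) / (2 - 0) = -18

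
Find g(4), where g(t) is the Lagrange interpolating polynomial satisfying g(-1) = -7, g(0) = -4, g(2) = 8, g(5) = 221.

Evaluate each Lagrange basis at t = 4:
L_0(4) = (4)·(2)·(-1)/[(-1)·(-3)·(-6)] = 4/9
L_1(4) = (5)·(2)·(-1)/[(1)·(-2)·(-5)] = -1
L_2(4) = (5)·(4)·(-1)/[(3)·(2)·(-3)] = 10/9
L_3(4) = (5)·(4)·(2)/[(6)·(5)·(3)] = 4/9
Sum: (-7)·(4/9) + (-4)·(-1) + 8·(10/9) + 221·(4/9) = 108

108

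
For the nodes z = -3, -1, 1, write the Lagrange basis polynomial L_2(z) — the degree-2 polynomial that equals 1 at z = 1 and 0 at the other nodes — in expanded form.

L_2(z) = (1/8)z^2 + (1/2)z + 3/8

L_2(z) = (z + 3)(z + 1) / [(4)·(2)]
       = (z^2 + 4z + 3) / (8)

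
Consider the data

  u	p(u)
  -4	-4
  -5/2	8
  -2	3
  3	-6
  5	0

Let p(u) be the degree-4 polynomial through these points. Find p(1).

Evaluate each Lagrange basis at u = 1:
L_0(1) = (7/2)·(3)·(-2)·(-4)/[(-3/2)·(-2)·(-7)·(-9)] = 4/9
L_1(1) = (5)·(3)·(-2)·(-4)/[(3/2)·(-1/2)·(-11/2)·(-15/2)] = -128/33
L_2(1) = (5)·(7/2)·(-2)·(-4)/[(2)·(1/2)·(-5)·(-7)] = 4
L_3(1) = (5)·(7/2)·(3)·(-4)/[(7)·(11/2)·(5)·(-2)] = 6/11
L_4(1) = (5)·(7/2)·(3)·(-2)/[(9)·(15/2)·(7)·(2)] = -1/9
Sum: (-4)·(4/9) + 8·(-128/33) + 3·(4) + (-6)·(6/11) + 0 = -2384/99

-2384/99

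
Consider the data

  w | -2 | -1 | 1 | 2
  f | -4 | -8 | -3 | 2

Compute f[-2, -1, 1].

13/6

f[-2,-1] = (-8 - (-4)) / (-1 - (-2)) = -4
f[-1,1] = (-3 - (-8)) / (1 - (-1)) = 5/2
f[-2,-1,1] = (5/2 - (-4)) / (1 - (-2)) = 13/6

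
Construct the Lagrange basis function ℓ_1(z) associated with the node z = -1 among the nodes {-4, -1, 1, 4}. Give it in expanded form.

ℓ_1(z) = (1/30)z^3 - (1/30)z^2 - (8/15)z + 8/15

ℓ_1(z) = (z + 4)(z - 1)(z - 4) / [(3)·(-2)·(-5)]
       = (z^3 - z^2 - 16z + 16) / (30)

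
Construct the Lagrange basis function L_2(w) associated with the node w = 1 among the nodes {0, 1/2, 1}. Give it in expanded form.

L_2(w) = w(w - 1/2) / [(1)·(1/2)]
       = (w^2 - (1/2)w) / (1/2)

L_2(w) = 2w^2 - w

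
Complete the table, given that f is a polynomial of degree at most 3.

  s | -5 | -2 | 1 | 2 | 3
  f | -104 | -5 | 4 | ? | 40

15

The 4 known values determine f uniquely (degree ≤ 3).
Evaluate each Lagrange basis at s = 2:
L_0(2) = (4)·(1)·(-1)/[(-3)·(-6)·(-8)] = 1/36
L_1(2) = (7)·(1)·(-1)/[(3)·(-3)·(-5)] = -7/45
L_2(2) = (7)·(4)·(-1)/[(6)·(3)·(-2)] = 7/9
L_3(2) = (7)·(4)·(1)/[(8)·(5)·(2)] = 7/20
Sum: (-104)·(1/36) + (-5)·(-7/45) + 4·(7/9) + 40·(7/20) = 15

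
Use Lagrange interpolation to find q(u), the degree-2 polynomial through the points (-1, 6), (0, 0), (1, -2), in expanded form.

q(u) = 2u^2 - 4u

Build the Lagrange basis polynomials:
L_0(u) = u(u - 1) / [2] = (1/2)u^2 - (1/2)u
L_1(u) = (u + 1)(u - 1) / [-1] = -u^2 + 1
L_2(u) = (u + 1)u / [2] = (1/2)u^2 + (1/2)u
q(u) = 6·L_0 + 0·L_1 + (-2)·L_2
  6·L_0(u) = 3u^2 - 3u
  0·L_1(u) = 0
  (-2)·L_2(u) = -u^2 - u
Adding term by term: 2u^2 - 4u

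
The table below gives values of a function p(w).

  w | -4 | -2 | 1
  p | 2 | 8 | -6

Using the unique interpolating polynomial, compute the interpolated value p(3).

-92/3

Evaluate each Lagrange basis at w = 3:
L_0(3) = (5)·(2)/[(-2)·(-5)] = 1
L_1(3) = (7)·(2)/[(2)·(-3)] = -7/3
L_2(3) = (7)·(5)/[(5)·(3)] = 7/3
Sum: 2·(1) + 8·(-7/3) + (-6)·(7/3) = -92/3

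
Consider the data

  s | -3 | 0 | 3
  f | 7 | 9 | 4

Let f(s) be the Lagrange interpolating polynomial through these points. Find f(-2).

76/9

Evaluate each Lagrange basis at s = -2:
L_0(-2) = (-2)·(-5)/[(-3)·(-6)] = 5/9
L_1(-2) = (1)·(-5)/[(3)·(-3)] = 5/9
L_2(-2) = (1)·(-2)/[(6)·(3)] = -1/9
Sum: 7·(5/9) + 9·(5/9) + 4·(-1/9) = 76/9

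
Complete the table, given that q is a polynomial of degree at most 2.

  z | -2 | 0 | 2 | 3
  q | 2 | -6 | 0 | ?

The 3 known values determine q uniquely (degree ≤ 2).
L_0(3) = (3)·(1)/[(-2)·(-4)] = 3/8
L_1(3) = (5)·(1)/[(2)·(-2)] = -5/4
L_2(3) = (5)·(3)/[(4)·(2)] = 15/8
Sum: 2·(3/8) + (-6)·(-5/4) + 0 = 33/4

33/4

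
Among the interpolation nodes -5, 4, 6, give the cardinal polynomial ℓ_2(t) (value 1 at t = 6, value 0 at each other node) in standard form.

ℓ_2(t) = (t + 5)(t - 4) / [(11)·(2)]
       = (t^2 + t - 20) / (22)

ℓ_2(t) = (1/22)t^2 + (1/22)t - 10/11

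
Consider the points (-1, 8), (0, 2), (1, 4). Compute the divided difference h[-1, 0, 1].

h[-1,0] = (2 - 8) / (0 - (-1)) = -6
h[0,1] = (4 - 2) / (1 - 0) = 2
h[-1,0,1] = (2 - (-6)) / (1 - (-1)) = 4

4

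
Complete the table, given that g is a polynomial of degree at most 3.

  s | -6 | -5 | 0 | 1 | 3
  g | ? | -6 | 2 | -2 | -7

-829/40

The 4 known values determine g uniquely (degree ≤ 3).
L_0(-6) = (-6)·(-7)·(-9)/[(-5)·(-6)·(-8)] = 63/40
L_1(-6) = (-1)·(-7)·(-9)/[(5)·(-1)·(-3)] = -21/5
L_2(-6) = (-1)·(-6)·(-9)/[(6)·(1)·(-2)] = 9/2
L_3(-6) = (-1)·(-6)·(-7)/[(8)·(3)·(2)] = -7/8
Sum: (-6)·(63/40) + 2·(-21/5) + (-2)·(9/2) + (-7)·(-7/8) = -829/40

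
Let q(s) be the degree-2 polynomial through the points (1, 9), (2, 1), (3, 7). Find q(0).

Evaluate each Lagrange basis at s = 0:
L_0(0) = (-2)·(-3)/[(-1)·(-2)] = 3
L_1(0) = (-1)·(-3)/[(1)·(-1)] = -3
L_2(0) = (-1)·(-2)/[(2)·(1)] = 1
Sum: 9·(3) + 1·(-3) + 7·(1) = 31

31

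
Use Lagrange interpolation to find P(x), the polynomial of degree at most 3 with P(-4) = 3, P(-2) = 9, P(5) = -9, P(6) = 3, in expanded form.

L_0(x) = (x + 2)(x - 5)(x - 6) / [-180] = -(1/180)x^3 + (1/20)x^2 - (2/45)x - 1/3
L_1(x) = (x + 4)(x - 5)(x - 6) / [112] = (1/112)x^3 - (1/16)x^2 - (1/8)x + 15/14
L_2(x) = (x + 4)(x + 2)(x - 6) / [-63] = -(1/63)x^3 + (4/9)x + 16/21
L_3(x) = (x + 4)(x + 2)(x - 5) / [80] = (1/80)x^3 + (1/80)x^2 - (11/40)x - 1/2
P(x) = 3·L_0 + 9·L_1 + (-9)·L_2 + 3·L_3
  3·L_0(x) = -(1/60)x^3 + (3/20)x^2 - (2/15)x - 1
  9·L_1(x) = (9/112)x^3 - (9/16)x^2 - (9/8)x + 135/14
  (-9)·L_2(x) = (1/7)x^3 - 4x - 48/7
  3·L_3(x) = (3/80)x^3 + (3/80)x^2 - (33/40)x - 3/2
Adding term by term: (41/168)x^3 - (3/8)x^2 - (73/12)x + 2/7

P(x) = (41/168)x^3 - (3/8)x^2 - (73/12)x + 2/7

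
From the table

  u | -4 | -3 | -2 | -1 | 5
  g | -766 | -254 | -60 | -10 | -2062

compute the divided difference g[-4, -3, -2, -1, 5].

g[-4,-3] = (-254 - (-766)) / (-3 - (-4)) = 512
g[-3,-2] = (-60 - (-254)) / (-2 - (-3)) = 194
g[-2,-1] = (-10 - (-60)) / (-1 - (-2)) = 50
g[-1,5] = (-2062 - (-10)) / (5 - (-1)) = -342
g[-4,-3,-2] = (194 - 512) / (-2 - (-4)) = -159
g[-3,-2,-1] = (50 - 194) / (-1 - (-3)) = -72
g[-2,-1,5] = (-342 - 50) / (5 - (-2)) = -56
g[-4,-3,-2,-1] = (-72 - (-159)) / (-1 - (-4)) = 29
g[-3,-2,-1,5] = (-56 - (-72)) / (5 - (-3)) = 2
g[-4,-3,-2,-1,5] = (2 - 29) / (5 - (-4)) = -3

-3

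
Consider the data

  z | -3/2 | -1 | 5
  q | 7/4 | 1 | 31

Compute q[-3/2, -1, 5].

1

q[-3/2,-1] = (1 - 7/4) / (-1 - (-3/2)) = -3/2
q[-1,5] = (31 - 1) / (5 - (-1)) = 5
q[-3/2,-1,5] = (5 - (-3/2)) / (5 - (-3/2)) = 1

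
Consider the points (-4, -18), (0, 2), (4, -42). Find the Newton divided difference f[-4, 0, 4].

-2

f[-4,0] = (2 - (-18)) / (0 - (-4)) = 5
f[0,4] = (-42 - 2) / (4 - 0) = -11
f[-4,0,4] = (-11 - 5) / (4 - (-4)) = -2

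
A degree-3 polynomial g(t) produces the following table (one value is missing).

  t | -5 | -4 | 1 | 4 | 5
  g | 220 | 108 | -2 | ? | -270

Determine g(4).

-140

The 4 known values determine g uniquely (degree ≤ 3).
L_0(4) = (8)·(3)·(-1)/[(-1)·(-6)·(-10)] = 2/5
L_1(4) = (9)·(3)·(-1)/[(1)·(-5)·(-9)] = -3/5
L_2(4) = (9)·(8)·(-1)/[(6)·(5)·(-4)] = 3/5
L_3(4) = (9)·(8)·(3)/[(10)·(9)·(4)] = 3/5
Sum: 220·(2/5) + 108·(-3/5) + (-2)·(3/5) + (-270)·(3/5) = -140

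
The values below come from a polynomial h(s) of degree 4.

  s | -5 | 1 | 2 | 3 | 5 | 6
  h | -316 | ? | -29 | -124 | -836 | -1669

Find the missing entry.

The 5 known values determine h uniquely (degree ≤ 4).
L_0(1) = (-1)·(-2)·(-4)·(-5)/[(-7)·(-8)·(-10)·(-11)] = 1/154
L_1(1) = (6)·(-2)·(-4)·(-5)/[(7)·(-1)·(-3)·(-4)] = 20/7
L_2(1) = (6)·(-1)·(-4)·(-5)/[(8)·(1)·(-2)·(-3)] = -5/2
L_3(1) = (6)·(-1)·(-2)·(-5)/[(10)·(3)·(2)·(-1)] = 1
L_4(1) = (6)·(-1)·(-2)·(-4)/[(11)·(4)·(3)·(1)] = -4/11
Sum: (-316)·(1/154) + (-29)·(20/7) + (-124)·(-5/2) + (-836)·(1) + (-1669)·(-4/11) = -4

-4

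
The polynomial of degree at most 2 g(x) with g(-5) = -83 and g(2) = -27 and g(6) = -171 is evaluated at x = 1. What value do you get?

L_0(1) = (-1)·(-5)/[(-7)·(-11)] = 5/77
L_1(1) = (6)·(-5)/[(7)·(-4)] = 15/14
L_2(1) = (6)·(-1)/[(11)·(4)] = -3/22
Sum: (-83)·(5/77) + (-27)·(15/14) + (-171)·(-3/22) = -11

-11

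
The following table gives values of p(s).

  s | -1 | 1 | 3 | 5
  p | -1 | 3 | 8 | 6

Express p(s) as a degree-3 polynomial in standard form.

p(s) = -(1/6)s^3 + (5/8)s^2 + (13/6)s + 3/8

Newton's divided differences:
p[-1,1] = (3 - (-1)) / (1 - (-1)) = 2
p[1,3] = (8 - 3) / (3 - 1) = 5/2
p[3,5] = (6 - 8) / (5 - 3) = -1
p[-1,1,3] = (5/2 - 2) / (3 - (-1)) = 1/8
p[1,3,5] = (-1 - 5/2) / (5 - 1) = -7/8
p[-1,1,3,5] = (-7/8 - 1/8) / (5 - (-1)) = -1/6
p(s) = -1 + 2·(s + 1) + (1/8)·(s + 1)(s - 1) + (-1/6)·(s + 1)(s - 1)(s - 3)
Expanding: p(s) = -(1/6)s^3 + (5/8)s^2 + (13/6)s + 3/8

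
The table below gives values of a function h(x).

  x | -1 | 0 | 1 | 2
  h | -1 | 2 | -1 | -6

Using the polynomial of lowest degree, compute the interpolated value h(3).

Evaluate each Lagrange basis at x = 3:
L_0(3) = (3)·(2)·(1)/[(-1)·(-2)·(-3)] = -1
L_1(3) = (4)·(2)·(1)/[(1)·(-1)·(-2)] = 4
L_2(3) = (4)·(3)·(1)/[(2)·(1)·(-1)] = -6
L_3(3) = (4)·(3)·(2)/[(3)·(2)·(1)] = 4
Sum: (-1)·(-1) + 2·(4) + (-1)·(-6) + (-6)·(4) = -9

-9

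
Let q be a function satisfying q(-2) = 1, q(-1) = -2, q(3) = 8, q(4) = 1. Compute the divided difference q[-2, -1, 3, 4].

-1/2

q[-2,-1] = (-2 - 1) / (-1 - (-2)) = -3
q[-1,3] = (8 - (-2)) / (3 - (-1)) = 5/2
q[3,4] = (1 - 8) / (4 - 3) = -7
q[-2,-1,3] = (5/2 - (-3)) / (3 - (-2)) = 11/10
q[-1,3,4] = (-7 - 5/2) / (4 - (-1)) = -19/10
q[-2,-1,3,4] = (-19/10 - 11/10) / (4 - (-2)) = -1/2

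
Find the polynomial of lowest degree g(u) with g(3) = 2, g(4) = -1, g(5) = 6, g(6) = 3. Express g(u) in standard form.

Build the Lagrange basis polynomials:
L_0(u) = (u - 4)(u - 5)(u - 6) / [-6] = -(1/6)u^3 + (5/2)u^2 - (37/3)u + 20
L_1(u) = (u - 3)(u - 5)(u - 6) / [2] = (1/2)u^3 - 7u^2 + (63/2)u - 45
L_2(u) = (u - 3)(u - 4)(u - 6) / [-2] = -(1/2)u^3 + (13/2)u^2 - 27u + 36
L_3(u) = (u - 3)(u - 4)(u - 5) / [6] = (1/6)u^3 - 2u^2 + (47/6)u - 10
g(u) = 2·L_0 + (-1)·L_1 + 6·L_2 + 3·L_3
  2·L_0(u) = -(1/3)u^3 + 5u^2 - (74/3)u + 40
  (-1)·L_1(u) = -(1/2)u^3 + 7u^2 - (63/2)u + 45
  6·L_2(u) = -3u^3 + 39u^2 - 162u + 216
  3·L_3(u) = (1/2)u^3 - 6u^2 + (47/2)u - 30
Adding term by term: -(10/3)u^3 + 45u^2 - (584/3)u + 271

g(u) = -(10/3)u^3 + 45u^2 - (584/3)u + 271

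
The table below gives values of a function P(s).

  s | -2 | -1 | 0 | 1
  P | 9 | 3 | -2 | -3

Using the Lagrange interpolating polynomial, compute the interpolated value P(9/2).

Evaluate each Lagrange basis at s = 9/2:
L_0(9/2) = (11/2)·(9/2)·(7/2)/[(-1)·(-2)·(-3)] = -231/16
L_1(9/2) = (13/2)·(9/2)·(7/2)/[(1)·(-1)·(-2)] = 819/16
L_2(9/2) = (13/2)·(11/2)·(7/2)/[(2)·(1)·(-1)] = -1001/16
L_3(9/2) = (13/2)·(11/2)·(9/2)/[(3)·(2)·(1)] = 429/16
Sum: 9·(-231/16) + 3·(819/16) + (-2)·(-1001/16) + (-3)·(429/16) = 1093/16

1093/16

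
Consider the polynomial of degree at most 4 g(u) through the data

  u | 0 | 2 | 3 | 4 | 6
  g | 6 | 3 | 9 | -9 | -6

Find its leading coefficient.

The leading coefficient equals the top divided difference g[0,2,3,4,6].
g[0,2] = (3 - 6) / (2 - 0) = -3/2
g[2,3] = (9 - 3) / (3 - 2) = 6
g[3,4] = (-9 - 9) / (4 - 3) = -18
g[4,6] = (-6 - (-9)) / (6 - 4) = 3/2
g[0,2,3] = (6 - (-3/2)) / (3 - 0) = 5/2
g[2,3,4] = (-18 - 6) / (4 - 2) = -12
g[3,4,6] = (3/2 - (-18)) / (6 - 3) = 13/2
g[0,2,3,4] = (-12 - 5/2) / (4 - 0) = -29/8
g[2,3,4,6] = (13/2 - (-12)) / (6 - 2) = 37/8
g[0,2,3,4,6] = (37/8 - (-29/8)) / (6 - 0) = 11/8

11/8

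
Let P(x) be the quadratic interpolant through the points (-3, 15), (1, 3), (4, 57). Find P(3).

33

L_0(3) = (2)·(-1)/[(-4)·(-7)] = -1/14
L_1(3) = (6)·(-1)/[(4)·(-3)] = 1/2
L_2(3) = (6)·(2)/[(7)·(3)] = 4/7
Sum: 15·(-1/14) + 3·(1/2) + 57·(4/7) = 33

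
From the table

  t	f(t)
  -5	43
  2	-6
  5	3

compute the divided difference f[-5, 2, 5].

f[-5,2] = (-6 - 43) / (2 - (-5)) = -7
f[2,5] = (3 - (-6)) / (5 - 2) = 3
f[-5,2,5] = (3 - (-7)) / (5 - (-5)) = 1

1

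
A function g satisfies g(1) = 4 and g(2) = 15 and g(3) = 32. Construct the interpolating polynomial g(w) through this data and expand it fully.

Newton's divided differences:
g[1,2] = (15 - 4) / (2 - 1) = 11
g[2,3] = (32 - 15) / (3 - 2) = 17
g[1,2,3] = (17 - 11) / (3 - 1) = 3
g(w) = 4 + 11·(w - 1) + 3·(w - 1)(w - 2)
Expanding: g(w) = 3w^2 + 2w - 1

g(w) = 3w^2 + 2w - 1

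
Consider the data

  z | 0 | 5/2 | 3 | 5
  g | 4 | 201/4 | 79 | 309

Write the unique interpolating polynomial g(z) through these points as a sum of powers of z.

g(z) = 2z^3 + 2z^2 + z + 4

Build the Lagrange basis polynomials:
L_0(z) = (z - 5/2)(z - 3)(z - 5) / [-75/2] = -(2/75)z^3 + (7/25)z^2 - (14/15)z + 1
L_1(z) = z(z - 3)(z - 5) / [25/8] = (8/25)z^3 - (64/25)z^2 + (24/5)z
L_2(z) = z(z - 5/2)(z - 5) / [-3] = -(1/3)z^3 + (5/2)z^2 - (25/6)z
L_3(z) = z(z - 5/2)(z - 3) / [25] = (1/25)z^3 - (11/50)z^2 + (3/10)z
g(z) = 4·L_0 + (201/4)·L_1 + 79·L_2 + 309·L_3
  4·L_0(z) = -(8/75)z^3 + (28/25)z^2 - (56/15)z + 4
  (201/4)·L_1(z) = (402/25)z^3 - (3216/25)z^2 + (1206/5)z
  79·L_2(z) = -(79/3)z^3 + (395/2)z^2 - (1975/6)z
  309·L_3(z) = (309/25)z^3 - (3399/50)z^2 + (927/10)z
Adding term by term: 2z^3 + 2z^2 + z + 4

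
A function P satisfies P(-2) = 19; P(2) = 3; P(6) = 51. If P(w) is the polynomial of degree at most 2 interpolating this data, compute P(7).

73

Using Newton's divided-difference form:
P[-2,2] = (3 - 19) / (2 - (-2)) = -4
P[2,6] = (51 - 3) / (6 - 2) = 12
P[-2,2,6] = (12 - (-4)) / (6 - (-2)) = 2
P(7) = 19 + (-4)·(9) + 2·(9)·(5) = 73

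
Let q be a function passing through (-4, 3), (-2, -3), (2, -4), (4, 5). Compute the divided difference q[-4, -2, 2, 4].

q[-4,-2] = (-3 - 3) / (-2 - (-4)) = -3
q[-2,2] = (-4 - (-3)) / (2 - (-2)) = -1/4
q[2,4] = (5 - (-4)) / (4 - 2) = 9/2
q[-4,-2,2] = (-1/4 - (-3)) / (2 - (-4)) = 11/24
q[-2,2,4] = (9/2 - (-1/4)) / (4 - (-2)) = 19/24
q[-4,-2,2,4] = (19/24 - 11/24) / (4 - (-4)) = 1/24

1/24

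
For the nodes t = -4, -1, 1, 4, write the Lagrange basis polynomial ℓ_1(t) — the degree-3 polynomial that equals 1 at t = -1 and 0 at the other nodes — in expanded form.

ℓ_1(t) = (1/30)t^3 - (1/30)t^2 - (8/15)t + 8/15

ℓ_1(t) = (t + 4)(t - 1)(t - 4) / [(3)·(-2)·(-5)]
       = (t^3 - t^2 - 16t + 16) / (30)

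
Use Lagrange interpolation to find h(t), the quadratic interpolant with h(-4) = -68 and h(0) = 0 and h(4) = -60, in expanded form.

Build the Lagrange basis polynomials:
L_0(t) = t(t - 4) / [32] = (1/32)t^2 - (1/8)t
L_1(t) = (t + 4)(t - 4) / [-16] = -(1/16)t^2 + 1
L_2(t) = (t + 4)t / [32] = (1/32)t^2 + (1/8)t
h(t) = (-68)·L_0 + 0·L_1 + (-60)·L_2
  (-68)·L_0(t) = -(17/8)t^2 + (17/2)t
  0·L_1(t) = 0
  (-60)·L_2(t) = -(15/8)t^2 - (15/2)t
Adding term by term: -4t^2 + t

h(t) = -4t^2 + t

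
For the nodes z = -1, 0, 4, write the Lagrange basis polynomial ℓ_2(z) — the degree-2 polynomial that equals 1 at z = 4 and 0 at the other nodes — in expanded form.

ℓ_2(z) = (z + 1)z / [(5)·(4)]
       = (z^2 + z) / (20)

ℓ_2(z) = (1/20)z^2 + (1/20)z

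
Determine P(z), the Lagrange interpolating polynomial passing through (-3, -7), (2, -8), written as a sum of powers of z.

L_0(z) = (z - 2) / [-5] = -(1/5)z + 2/5
L_1(z) = (z + 3) / [5] = (1/5)z + 3/5
P(z) = (-7)·L_0 + (-8)·L_1
  (-7)·L_0(z) = (7/5)z - 14/5
  (-8)·L_1(z) = -(8/5)z - 24/5
Adding term by term: -(1/5)z - 38/5

P(z) = -(1/5)z - 38/5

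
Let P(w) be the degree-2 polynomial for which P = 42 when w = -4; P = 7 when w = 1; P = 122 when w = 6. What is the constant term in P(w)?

2

Build the Lagrange basis polynomials:
L_0(w) = (w - 1)(w - 6) / [50] = (1/50)w^2 - (7/50)w + 3/25
L_1(w) = (w + 4)(w - 6) / [-25] = -(1/25)w^2 + (2/25)w + 24/25
L_2(w) = (w + 4)(w - 1) / [50] = (1/50)w^2 + (3/50)w - 2/25
P(w) = 42·L_0 + 7·L_1 + 122·L_2
Only the constant term is needed; take it from each L_i and combine:
42·(3/25) + 7·(24/25) + 122·(-2/25) = 2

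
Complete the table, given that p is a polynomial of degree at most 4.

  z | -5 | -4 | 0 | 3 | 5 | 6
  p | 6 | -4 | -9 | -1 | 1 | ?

The 5 known values determine p uniquely (degree ≤ 4).
Evaluate each Lagrange basis at z = 6:
L_0(6) = (10)·(6)·(3)·(1)/[(-1)·(-5)·(-8)·(-10)] = 9/20
L_1(6) = (11)·(6)·(3)·(1)/[(1)·(-4)·(-7)·(-9)] = -11/14
L_2(6) = (11)·(10)·(3)·(1)/[(5)·(4)·(-3)·(-5)] = 11/10
L_3(6) = (11)·(10)·(6)·(1)/[(8)·(7)·(3)·(-2)] = -55/28
L_4(6) = (11)·(10)·(6)·(3)/[(10)·(9)·(5)·(2)] = 11/5
Sum: 6·(9/20) + (-4)·(-11/14) + (-9)·(11/10) + (-1)·(-55/28) + 1·(11/5) = 3/28

3/28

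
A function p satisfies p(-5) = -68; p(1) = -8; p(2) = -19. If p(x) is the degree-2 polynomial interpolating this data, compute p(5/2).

Evaluate each Lagrange basis at x = 5/2:
L_0(5/2) = (3/2)·(1/2)/[(-6)·(-7)] = 1/56
L_1(5/2) = (15/2)·(1/2)/[(6)·(-1)] = -5/8
L_2(5/2) = (15/2)·(3/2)/[(7)·(1)] = 45/28
Sum: (-68)·(1/56) + (-8)·(-5/8) + (-19)·(45/28) = -107/4

-107/4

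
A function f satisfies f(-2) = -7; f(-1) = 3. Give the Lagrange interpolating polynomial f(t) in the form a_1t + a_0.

f(t) = 10t + 13

L_0(t) = (t + 1) / [-1] = -t - 1
L_1(t) = (t + 2) / [1] = t + 2
f(t) = (-7)·L_0 + 3·L_1
  (-7)·L_0(t) = 7t + 7
  3·L_1(t) = 3t + 6
Adding term by term: 10t + 13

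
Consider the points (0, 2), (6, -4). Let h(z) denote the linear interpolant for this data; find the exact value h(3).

Evaluate each Lagrange basis at z = 3:
L_0(3) = (-3)/[(-6)] = 1/2
L_1(3) = (3)/[(6)] = 1/2
Sum: 2·(1/2) + (-4)·(1/2) = -1

-1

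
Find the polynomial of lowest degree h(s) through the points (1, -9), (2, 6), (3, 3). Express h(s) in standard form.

Build the Lagrange basis polynomials:
L_0(s) = (s - 2)(s - 3) / [2] = (1/2)s^2 - (5/2)s + 3
L_1(s) = (s - 1)(s - 3) / [-1] = -s^2 + 4s - 3
L_2(s) = (s - 1)(s - 2) / [2] = (1/2)s^2 - (3/2)s + 1
h(s) = (-9)·L_0 + 6·L_1 + 3·L_2
  (-9)·L_0(s) = -(9/2)s^2 + (45/2)s - 27
  6·L_1(s) = -6s^2 + 24s - 18
  3·L_2(s) = (3/2)s^2 - (9/2)s + 3
Adding term by term: -9s^2 + 42s - 42

h(s) = -9s^2 + 42s - 42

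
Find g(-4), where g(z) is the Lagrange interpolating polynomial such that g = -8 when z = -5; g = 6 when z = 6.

-74/11

Evaluate each Lagrange basis at z = -4:
L_0(-4) = (-10)/[(-11)] = 10/11
L_1(-4) = (1)/[(11)] = 1/11
Sum: (-8)·(10/11) + 6·(1/11) = -74/11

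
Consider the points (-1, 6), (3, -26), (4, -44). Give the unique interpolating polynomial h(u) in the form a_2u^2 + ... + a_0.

h(u) = -2u^2 - 4u + 4

Build the Lagrange basis polynomials:
L_0(u) = (u - 3)(u - 4) / [20] = (1/20)u^2 - (7/20)u + 3/5
L_1(u) = (u + 1)(u - 4) / [-4] = -(1/4)u^2 + (3/4)u + 1
L_2(u) = (u + 1)(u - 3) / [5] = (1/5)u^2 - (2/5)u - 3/5
h(u) = 6·L_0 + (-26)·L_1 + (-44)·L_2
  6·L_0(u) = (3/10)u^2 - (21/10)u + 18/5
  (-26)·L_1(u) = (13/2)u^2 - (39/2)u - 26
  (-44)·L_2(u) = -(44/5)u^2 + (88/5)u + 132/5
Adding term by term: -2u^2 - 4u + 4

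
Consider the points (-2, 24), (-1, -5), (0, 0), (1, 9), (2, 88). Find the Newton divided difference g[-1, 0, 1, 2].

g[-1,0] = (0 - (-5)) / (0 - (-1)) = 5
g[0,1] = (9 - 0) / (1 - 0) = 9
g[1,2] = (88 - 9) / (2 - 1) = 79
g[-1,0,1] = (9 - 5) / (1 - (-1)) = 2
g[0,1,2] = (79 - 9) / (2 - 0) = 35
g[-1,0,1,2] = (35 - 2) / (2 - (-1)) = 11

11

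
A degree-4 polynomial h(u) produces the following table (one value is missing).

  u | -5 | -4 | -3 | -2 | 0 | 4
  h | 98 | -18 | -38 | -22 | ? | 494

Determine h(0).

The 5 known values determine h uniquely (degree ≤ 4).
Evaluate each Lagrange basis at u = 0:
L_0(0) = (4)·(3)·(2)·(-4)/[(-1)·(-2)·(-3)·(-9)] = -16/9
L_1(0) = (5)·(3)·(2)·(-4)/[(1)·(-1)·(-2)·(-8)] = 15/2
L_2(0) = (5)·(4)·(2)·(-4)/[(2)·(1)·(-1)·(-7)] = -80/7
L_3(0) = (5)·(4)·(3)·(-4)/[(3)·(2)·(1)·(-6)] = 20/3
L_4(0) = (5)·(4)·(3)·(2)/[(9)·(8)·(7)·(6)] = 5/126
Sum: 98·(-16/9) + (-18)·(15/2) + (-38)·(-80/7) + (-22)·(20/3) + 494·(5/126) = -2

-2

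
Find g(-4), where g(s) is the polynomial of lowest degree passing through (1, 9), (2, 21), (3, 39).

L_0(-4) = (-6)·(-7)/[(-1)·(-2)] = 21
L_1(-4) = (-5)·(-7)/[(1)·(-1)] = -35
L_2(-4) = (-5)·(-6)/[(2)·(1)] = 15
Sum: 9·(21) + 21·(-35) + 39·(15) = 39

39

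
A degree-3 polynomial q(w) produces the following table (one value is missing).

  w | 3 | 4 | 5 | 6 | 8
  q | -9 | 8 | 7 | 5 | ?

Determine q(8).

The 4 known values determine q uniquely (degree ≤ 3).
Evaluate each Lagrange basis at w = 8:
L_0(8) = (4)·(3)·(2)/[(-1)·(-2)·(-3)] = -4
L_1(8) = (5)·(3)·(2)/[(1)·(-1)·(-2)] = 15
L_2(8) = (5)·(4)·(2)/[(2)·(1)·(-1)] = -20
L_3(8) = (5)·(4)·(3)/[(3)·(2)·(1)] = 10
Sum: (-9)·(-4) + 8·(15) + 7·(-20) + 5·(10) = 66

66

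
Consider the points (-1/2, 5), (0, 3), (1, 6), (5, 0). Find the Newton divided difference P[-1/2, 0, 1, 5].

P[-1/2,0] = (3 - 5) / (0 - (-1/2)) = -4
P[0,1] = (6 - 3) / (1 - 0) = 3
P[1,5] = (0 - 6) / (5 - 1) = -3/2
P[-1/2,0,1] = (3 - (-4)) / (1 - (-1/2)) = 14/3
P[0,1,5] = (-3/2 - 3) / (5 - 0) = -9/10
P[-1/2,0,1,5] = (-9/10 - 14/3) / (5 - (-1/2)) = -167/165

-167/165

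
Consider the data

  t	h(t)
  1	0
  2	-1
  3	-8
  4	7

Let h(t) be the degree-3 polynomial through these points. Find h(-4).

-1065

Using Newton's divided-difference form:
h[1,2] = (-1 - 0) / (2 - 1) = -1
h[2,3] = (-8 - (-1)) / (3 - 2) = -7
h[3,4] = (7 - (-8)) / (4 - 3) = 15
h[1,2,3] = (-7 - (-1)) / (3 - 1) = -3
h[2,3,4] = (15 - (-7)) / (4 - 2) = 11
h[1,2,3,4] = (11 - (-3)) / (4 - 1) = 14/3
h(-4) = 0 + (-1)·(-5) + (-3)·(-5)·(-6) + (14/3)·(-5)·(-6)·(-7) = -1065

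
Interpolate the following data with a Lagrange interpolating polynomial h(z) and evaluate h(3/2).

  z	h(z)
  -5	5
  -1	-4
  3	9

99/64

L_0(3/2) = (5/2)·(-3/2)/[(-4)·(-8)] = -15/128
L_1(3/2) = (13/2)·(-3/2)/[(4)·(-4)] = 39/64
L_2(3/2) = (13/2)·(5/2)/[(8)·(4)] = 65/128
Sum: 5·(-15/128) + (-4)·(39/64) + 9·(65/128) = 99/64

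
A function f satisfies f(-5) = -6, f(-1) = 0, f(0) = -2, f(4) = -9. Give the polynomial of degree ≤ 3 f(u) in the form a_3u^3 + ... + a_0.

Build the Lagrange basis polynomials:
L_0(u) = (u + 1)u(u - 4) / [-180] = -(1/180)u^3 + (1/60)u^2 + (1/45)u
L_1(u) = (u + 5)u(u - 4) / [20] = (1/20)u^3 + (1/20)u^2 - u
L_2(u) = (u + 5)(u + 1)(u - 4) / [-20] = -(1/20)u^3 - (1/10)u^2 + (19/20)u + 1
L_3(u) = (u + 5)(u + 1)u / [180] = (1/180)u^3 + (1/30)u^2 + (1/36)u
f(u) = (-6)·L_0 + 0·L_1 + (-2)·L_2 + (-9)·L_3
  (-6)·L_0(u) = (1/30)u^3 - (1/10)u^2 - (2/15)u
  0·L_1(u) = 0
  (-2)·L_2(u) = (1/10)u^3 + (1/5)u^2 - (19/10)u - 2
  (-9)·L_3(u) = -(1/20)u^3 - (3/10)u^2 - (1/4)u
Adding term by term: (1/12)u^3 - (1/5)u^2 - (137/60)u - 2

f(u) = (1/12)u^3 - (1/5)u^2 - (137/60)u - 2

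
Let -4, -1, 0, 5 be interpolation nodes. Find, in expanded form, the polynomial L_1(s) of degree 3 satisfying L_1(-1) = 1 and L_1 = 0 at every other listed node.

L_1(s) = (1/18)s^3 - (1/18)s^2 - (10/9)s

L_1(s) = (s + 4)s(s - 5) / [(3)·(-1)·(-6)]
       = (s^3 - s^2 - 20s) / (18)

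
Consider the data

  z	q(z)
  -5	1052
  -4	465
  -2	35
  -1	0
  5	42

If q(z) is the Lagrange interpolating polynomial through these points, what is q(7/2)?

Evaluate each Lagrange basis at z = 7/2:
L_0(7/2) = (15/2)·(11/2)·(9/2)·(-3/2)/[(-1)·(-3)·(-4)·(-10)] = -297/128
L_1(7/2) = (17/2)·(11/2)·(9/2)·(-3/2)/[(1)·(-2)·(-3)·(-9)] = 187/32
L_2(7/2) = (17/2)·(15/2)·(9/2)·(-3/2)/[(3)·(2)·(-1)·(-7)] = -2295/224
L_3(7/2) = (17/2)·(15/2)·(11/2)·(-3/2)/[(4)·(3)·(1)·(-6)] = 935/128
L_4(7/2) = (17/2)·(15/2)·(11/2)·(9/2)/[(10)·(9)·(7)·(6)] = 187/448
Sum: 1052·(-297/128) + 465·(187/32) + 35·(-2295/224) + 0 + 42·(187/448) = -1035/16

-1035/16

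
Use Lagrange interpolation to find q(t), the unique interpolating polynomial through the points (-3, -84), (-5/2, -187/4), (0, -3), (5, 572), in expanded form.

Build the Lagrange basis polynomials:
L_0(t) = (t + 5/2)t(t - 5) / [-12] = -(1/12)t^3 + (5/24)t^2 + (25/24)t
L_1(t) = (t + 3)t(t - 5) / [75/8] = (8/75)t^3 - (16/75)t^2 - (8/5)t
L_2(t) = (t + 3)(t + 5/2)(t - 5) / [-75/2] = -(2/75)t^3 - (1/75)t^2 + (8/15)t + 1
L_3(t) = (t + 3)(t + 5/2)t / [300] = (1/300)t^3 + (11/600)t^2 + (1/40)t
q(t) = (-84)·L_0 + (-187/4)·L_1 + (-3)·L_2 + 572·L_3
  (-84)·L_0(t) = 7t^3 - (35/2)t^2 - (175/2)t
  (-187/4)·L_1(t) = -(374/75)t^3 + (748/75)t^2 + (374/5)t
  (-3)·L_2(t) = (2/25)t^3 + (1/25)t^2 - (8/5)t - 3
  572·L_3(t) = (143/75)t^3 + (1573/150)t^2 + (143/10)t
Adding term by term: 4t^3 + 3t^2 - 3

q(t) = 4t^3 + 3t^2 - 3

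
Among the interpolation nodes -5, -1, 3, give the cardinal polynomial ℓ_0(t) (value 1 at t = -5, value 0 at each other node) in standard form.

ℓ_0(t) = (t + 1)(t - 3) / [(-4)·(-8)]
       = (t^2 - 2t - 3) / (32)

ℓ_0(t) = (1/32)t^2 - (1/16)t - 3/32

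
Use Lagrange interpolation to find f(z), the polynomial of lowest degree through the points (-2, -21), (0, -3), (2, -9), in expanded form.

f(z) = -3z^2 + 3z - 3

Build the Lagrange basis polynomials:
L_0(z) = z(z - 2) / [8] = (1/8)z^2 - (1/4)z
L_1(z) = (z + 2)(z - 2) / [-4] = -(1/4)z^2 + 1
L_2(z) = (z + 2)z / [8] = (1/8)z^2 + (1/4)z
f(z) = (-21)·L_0 + (-3)·L_1 + (-9)·L_2
  (-21)·L_0(z) = -(21/8)z^2 + (21/4)z
  (-3)·L_1(z) = (3/4)z^2 - 3
  (-9)·L_2(z) = -(9/8)z^2 - (9/4)z
Adding term by term: -3z^2 + 3z - 3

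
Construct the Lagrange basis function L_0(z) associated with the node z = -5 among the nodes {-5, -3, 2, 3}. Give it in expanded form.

L_0(z) = -(1/112)z^3 + (1/56)z^2 + (9/112)z - 9/56

L_0(z) = (z + 3)(z - 2)(z - 3) / [(-2)·(-7)·(-8)]
       = (z^3 - 2z^2 - 9z + 18) / (-112)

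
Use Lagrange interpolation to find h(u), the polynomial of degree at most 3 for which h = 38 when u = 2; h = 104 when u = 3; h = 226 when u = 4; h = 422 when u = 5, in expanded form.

h(u) = 3u^3 + u^2 + 4u + 2

Build the Lagrange basis polynomials:
L_0(u) = (u - 3)(u - 4)(u - 5) / [-6] = -(1/6)u^3 + 2u^2 - (47/6)u + 10
L_1(u) = (u - 2)(u - 4)(u - 5) / [2] = (1/2)u^3 - (11/2)u^2 + 19u - 20
L_2(u) = (u - 2)(u - 3)(u - 5) / [-2] = -(1/2)u^3 + 5u^2 - (31/2)u + 15
L_3(u) = (u - 2)(u - 3)(u - 4) / [6] = (1/6)u^3 - (3/2)u^2 + (13/3)u - 4
h(u) = 38·L_0 + 104·L_1 + 226·L_2 + 422·L_3
  38·L_0(u) = -(19/3)u^3 + 76u^2 - (893/3)u + 380
  104·L_1(u) = 52u^3 - 572u^2 + 1976u - 2080
  226·L_2(u) = -113u^3 + 1130u^2 - 3503u + 3390
  422·L_3(u) = (211/3)u^3 - 633u^2 + (5486/3)u - 1688
Adding term by term: 3u^3 + u^2 + 4u + 2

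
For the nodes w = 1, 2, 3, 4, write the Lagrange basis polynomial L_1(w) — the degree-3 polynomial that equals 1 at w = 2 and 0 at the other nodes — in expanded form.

L_1(w) = (1/2)w^3 - 4w^2 + (19/2)w - 6

L_1(w) = (w - 1)(w - 3)(w - 4) / [(1)·(-1)·(-2)]
       = (w^3 - 8w^2 + 19w - 12) / (2)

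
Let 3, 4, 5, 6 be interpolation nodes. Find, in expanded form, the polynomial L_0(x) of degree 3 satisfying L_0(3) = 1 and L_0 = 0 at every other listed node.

L_0(x) = -(1/6)x^3 + (5/2)x^2 - (37/3)x + 20

L_0(x) = (x - 4)(x - 5)(x - 6) / [(-1)·(-2)·(-3)]
       = (x^3 - 15x^2 + 74x - 120) / (-6)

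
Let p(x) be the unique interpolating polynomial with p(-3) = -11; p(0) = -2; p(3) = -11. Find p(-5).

Using Newton's divided-difference form:
p[-3,0] = (-2 - (-11)) / (0 - (-3)) = 3
p[0,3] = (-11 - (-2)) / (3 - 0) = -3
p[-3,0,3] = (-3 - 3) / (3 - (-3)) = -1
p(-5) = -11 + 3·(-2) + (-1)·(-2)·(-5) = -27

-27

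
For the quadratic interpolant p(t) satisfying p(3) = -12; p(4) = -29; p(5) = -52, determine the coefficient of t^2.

L_0(t) = (t - 4)(t - 5) / [2] = (1/2)t^2 - (9/2)t + 10
L_1(t) = (t - 3)(t - 5) / [-1] = -t^2 + 8t - 15
L_2(t) = (t - 3)(t - 4) / [2] = (1/2)t^2 - (7/2)t + 6
p(t) = (-12)·L_0 + (-29)·L_1 + (-52)·L_2
Only the coefficient of t^2 is needed; take it from each L_i and combine:
(-12)·(1/2) + (-29)·(-1) + (-52)·(1/2) = -3

-3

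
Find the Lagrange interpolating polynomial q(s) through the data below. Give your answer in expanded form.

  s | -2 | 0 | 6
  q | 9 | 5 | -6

Build the Lagrange basis polynomials:
L_0(s) = s(s - 6) / [16] = (1/16)s^2 - (3/8)s
L_1(s) = (s + 2)(s - 6) / [-12] = -(1/12)s^2 + (1/3)s + 1
L_2(s) = (s + 2)s / [48] = (1/48)s^2 + (1/24)s
q(s) = 9·L_0 + 5·L_1 + (-6)·L_2
  9·L_0(s) = (9/16)s^2 - (27/8)s
  5·L_1(s) = -(5/12)s^2 + (5/3)s + 5
  (-6)·L_2(s) = -(1/8)s^2 - (1/4)s
Adding term by term: (1/48)s^2 - (47/24)s + 5

q(s) = (1/48)s^2 - (47/24)s + 5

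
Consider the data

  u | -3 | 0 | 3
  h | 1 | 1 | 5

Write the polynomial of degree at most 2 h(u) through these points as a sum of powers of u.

L_0(u) = u(u - 3) / [18] = (1/18)u^2 - (1/6)u
L_1(u) = (u + 3)(u - 3) / [-9] = -(1/9)u^2 + 1
L_2(u) = (u + 3)u / [18] = (1/18)u^2 + (1/6)u
h(u) = 1·L_0 + 1·L_1 + 5·L_2
  1·L_0(u) = (1/18)u^2 - (1/6)u
  1·L_1(u) = -(1/9)u^2 + 1
  5·L_2(u) = (5/18)u^2 + (5/6)u
Adding term by term: (2/9)u^2 + (2/3)u + 1

h(u) = (2/9)u^2 + (2/3)u + 1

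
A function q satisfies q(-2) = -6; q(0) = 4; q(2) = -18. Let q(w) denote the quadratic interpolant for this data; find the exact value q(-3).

Evaluate each Lagrange basis at w = -3:
L_0(-3) = (-3)·(-5)/[(-2)·(-4)] = 15/8
L_1(-3) = (-1)·(-5)/[(2)·(-2)] = -5/4
L_2(-3) = (-1)·(-3)/[(4)·(2)] = 3/8
Sum: (-6)·(15/8) + 4·(-5/4) + (-18)·(3/8) = -23

-23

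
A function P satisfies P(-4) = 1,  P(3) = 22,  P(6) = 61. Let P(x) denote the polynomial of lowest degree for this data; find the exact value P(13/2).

277/4

L_0(13/2) = (7/2)·(1/2)/[(-7)·(-10)] = 1/40
L_1(13/2) = (21/2)·(1/2)/[(7)·(-3)] = -1/4
L_2(13/2) = (21/2)·(7/2)/[(10)·(3)] = 49/40
Sum: 1·(1/40) + 22·(-1/4) + 61·(49/40) = 277/4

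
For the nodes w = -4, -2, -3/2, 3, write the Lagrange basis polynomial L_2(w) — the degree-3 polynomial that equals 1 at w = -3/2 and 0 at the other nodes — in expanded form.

L_2(w) = (w + 4)(w + 2)(w - 3) / [(5/2)·(1/2)·(-9/2)]
       = (w^3 + 3w^2 - 10w - 24) / (-45/8)

L_2(w) = -(8/45)w^3 - (8/15)w^2 + (16/9)w + 64/15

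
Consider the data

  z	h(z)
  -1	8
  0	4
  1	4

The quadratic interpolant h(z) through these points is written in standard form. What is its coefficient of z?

-2

Build the Lagrange basis polynomials:
L_0(z) = z(z - 1) / [2] = (1/2)z^2 - (1/2)z
L_1(z) = (z + 1)(z - 1) / [-1] = -z^2 + 1
L_2(z) = (z + 1)z / [2] = (1/2)z^2 + (1/2)z
h(z) = 8·L_0 + 4·L_1 + 4·L_2
Only the coefficient of z is needed; take it from each L_i and combine:
8·(-1/2) + 4·(0) + 4·(1/2) = -2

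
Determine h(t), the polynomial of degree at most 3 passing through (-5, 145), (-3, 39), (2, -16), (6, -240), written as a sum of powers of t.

h(t) = -t^3 - 4t

Newton's divided differences:
h[-5,-3] = (39 - 145) / (-3 - (-5)) = -53
h[-3,2] = (-16 - 39) / (2 - (-3)) = -11
h[2,6] = (-240 - (-16)) / (6 - 2) = -56
h[-5,-3,2] = (-11 - (-53)) / (2 - (-5)) = 6
h[-3,2,6] = (-56 - (-11)) / (6 - (-3)) = -5
h[-5,-3,2,6] = (-5 - 6) / (6 - (-5)) = -1
h(t) = 145 + (-53)·(t + 5) + 6·(t + 5)(t + 3) + (-1)·(t + 5)(t + 3)(t - 2)
Expanding: h(t) = -t^3 - 4t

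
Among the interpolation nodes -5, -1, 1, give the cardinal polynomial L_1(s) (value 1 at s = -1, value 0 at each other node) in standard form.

L_1(s) = (s + 5)(s - 1) / [(4)·(-2)]
       = (s^2 + 4s - 5) / (-8)

L_1(s) = -(1/8)s^2 - (1/2)s + 5/8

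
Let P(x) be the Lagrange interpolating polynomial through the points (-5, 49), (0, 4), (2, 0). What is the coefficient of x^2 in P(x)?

1

The leading coefficient equals the top divided difference P[-5,0,2].
P[-5,0] = (4 - 49) / (0 - (-5)) = -9
P[0,2] = (0 - 4) / (2 - 0) = -2
P[-5,0,2] = (-2 - (-9)) / (2 - (-5)) = 1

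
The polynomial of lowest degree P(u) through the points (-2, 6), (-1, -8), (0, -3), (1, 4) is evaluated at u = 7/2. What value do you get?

-1301/16

Using Newton's divided-difference form:
P[-2,-1] = (-8 - 6) / (-1 - (-2)) = -14
P[-1,0] = (-3 - (-8)) / (0 - (-1)) = 5
P[0,1] = (4 - (-3)) / (1 - 0) = 7
P[-2,-1,0] = (5 - (-14)) / (0 - (-2)) = 19/2
P[-1,0,1] = (7 - 5) / (1 - (-1)) = 1
P[-2,-1,0,1] = (1 - 19/2) / (1 - (-2)) = -17/6
P(7/2) = 6 + (-14)·(11/2) + (19/2)·(11/2)·(9/2) + (-17/6)·(11/2)·(9/2)·(7/2) = -1301/16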